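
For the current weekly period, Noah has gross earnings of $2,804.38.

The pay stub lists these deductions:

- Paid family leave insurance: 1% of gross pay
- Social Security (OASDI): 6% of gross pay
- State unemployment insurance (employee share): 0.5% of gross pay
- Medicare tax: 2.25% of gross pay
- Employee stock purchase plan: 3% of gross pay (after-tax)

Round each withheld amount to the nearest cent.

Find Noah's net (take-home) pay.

$2,446.83

Medicare tax: $2,804.38 × 0.0225 = $63.10
State unemployment insurance (employee share): $2,804.38 × 0.005 = $14.02
Social Security (OASDI): $2,804.38 × 0.06 = $168.26
Paid family leave insurance: $2,804.38 × 0.01 = $28.04
Employee stock purchase plan: $2,804.38 × 0.03 = $84.13
Total deductions = $63.10 + $14.02 + $168.26 + $28.04 + $84.13 = $357.55
Net pay = $2,804.38 − $357.55 = $2,446.83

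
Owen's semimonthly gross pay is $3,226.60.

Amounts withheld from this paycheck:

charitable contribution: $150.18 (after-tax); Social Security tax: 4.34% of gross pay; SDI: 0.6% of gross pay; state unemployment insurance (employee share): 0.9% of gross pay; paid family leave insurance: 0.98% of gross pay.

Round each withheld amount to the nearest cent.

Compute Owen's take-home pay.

Social Security tax: $3,226.60 × 0.0434 = $140.03
Paid family leave insurance: $3,226.60 × 0.0098 = $31.62
State unemployment insurance (employee share): $3,226.60 × 0.009 = $29.04
SDI: $3,226.60 × 0.006 = $19.36
Charitable contribution: $150.18
Total deductions = $140.03 + $31.62 + $29.04 + $19.36 + $150.18 = $370.23
Net pay = $3,226.60 − $370.23 = $2,856.37

$2,856.37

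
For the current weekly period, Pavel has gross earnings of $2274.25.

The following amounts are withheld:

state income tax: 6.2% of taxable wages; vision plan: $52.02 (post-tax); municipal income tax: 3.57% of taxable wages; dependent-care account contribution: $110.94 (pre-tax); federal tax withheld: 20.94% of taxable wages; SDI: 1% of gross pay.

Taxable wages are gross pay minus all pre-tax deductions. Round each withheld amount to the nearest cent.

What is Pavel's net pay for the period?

Dependent-care account contribution: $110.94
Taxable wages = $2274.25 − $110.94 = $2163.31
Federal tax withheld: $2163.31 × 0.2094 = $453.00
Municipal income tax: $2163.31 × 0.0357 = $77.23
State income tax: $2163.31 × 0.062 = $134.13
SDI: $2274.25 × 0.01 = $22.74
Vision plan: $52.02
Total deductions = $110.94 + $453.00 + $77.23 + $134.13 + $22.74 + $52.02 = $850.06
Net pay = $2274.25 − $850.06 = $1424.19

$1424.19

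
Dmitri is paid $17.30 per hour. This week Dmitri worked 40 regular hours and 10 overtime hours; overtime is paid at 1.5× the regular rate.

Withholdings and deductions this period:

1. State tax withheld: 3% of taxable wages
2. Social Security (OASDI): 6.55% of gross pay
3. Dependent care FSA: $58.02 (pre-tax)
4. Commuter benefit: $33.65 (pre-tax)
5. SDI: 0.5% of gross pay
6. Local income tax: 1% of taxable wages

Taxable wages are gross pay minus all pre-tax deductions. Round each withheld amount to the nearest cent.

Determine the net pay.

$758.36

Regular pay: 40 × $17.30 = $692.00
Overtime pay: 10 × $17.30 × 1.5 = $259.50
Gross pay = $692.00 + $259.50 = $951.50
Dependent care FSA: $58.02
Commuter benefit: $33.65
Pre-tax total = $58.02 + $33.65 = $91.67
Taxable wages = $951.50 − $91.67 = $859.83
State tax withheld: $859.83 × 0.03 = $25.79
Local income tax: $859.83 × 0.01 = $8.60
SDI: $951.50 × 0.005 = $4.76
Social Security (OASDI): $951.50 × 0.0655 = $62.32
Total deductions = $58.02 + $33.65 + $25.79 + $8.60 + $4.76 + $62.32 = $193.14
Net pay = $951.50 − $193.14 = $758.36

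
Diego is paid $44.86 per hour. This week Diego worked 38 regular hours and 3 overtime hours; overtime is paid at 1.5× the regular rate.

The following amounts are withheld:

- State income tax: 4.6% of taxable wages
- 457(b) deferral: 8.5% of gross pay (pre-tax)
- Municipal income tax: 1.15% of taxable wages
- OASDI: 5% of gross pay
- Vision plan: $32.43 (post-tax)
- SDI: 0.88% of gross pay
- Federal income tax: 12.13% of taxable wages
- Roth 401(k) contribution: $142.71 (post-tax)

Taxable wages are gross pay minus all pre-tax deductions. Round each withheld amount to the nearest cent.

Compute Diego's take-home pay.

Regular pay: 38 × $44.86 = $1704.68
Overtime pay: 3 × $44.86 × 1.5 = $201.87
Gross pay = $1704.68 + $201.87 = $1906.55
457(b) deferral: $1906.55 × 0.085 = $162.06
Taxable wages = $1906.55 − $162.06 = $1744.49
Municipal income tax: $1744.49 × 0.0115 = $20.06
State income tax: $1744.49 × 0.046 = $80.25
Federal income tax: $1744.49 × 0.1213 = $211.61
SDI: $1906.55 × 0.0088 = $16.78
OASDI: $1906.55 × 0.05 = $95.33
Roth 401(k) contribution: $142.71
Vision plan: $32.43
Total deductions = $162.06 + $20.06 + $80.25 + $211.61 + $16.78 + $95.33 + $142.71 + $32.43 = $761.23
Net pay = $1906.55 − $761.23 = $1145.32

$1145.32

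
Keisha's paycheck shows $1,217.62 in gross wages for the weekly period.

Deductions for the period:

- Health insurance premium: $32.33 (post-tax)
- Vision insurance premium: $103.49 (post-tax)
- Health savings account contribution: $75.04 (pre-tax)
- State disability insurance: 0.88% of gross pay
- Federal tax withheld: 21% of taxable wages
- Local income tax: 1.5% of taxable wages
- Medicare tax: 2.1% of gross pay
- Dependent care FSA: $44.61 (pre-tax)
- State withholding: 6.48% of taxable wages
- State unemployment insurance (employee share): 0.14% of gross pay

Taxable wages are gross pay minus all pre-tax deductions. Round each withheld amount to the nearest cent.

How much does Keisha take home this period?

$605.97

Dependent care FSA: $44.61
Health savings account contribution: $75.04
Pre-tax total = $44.61 + $75.04 = $119.65
Taxable wages = $1,217.62 − $119.65 = $1,097.97
Federal tax withheld: $1,097.97 × 0.21 = $230.57
State withholding: $1,097.97 × 0.0648 = $71.15
Local income tax: $1,097.97 × 0.015 = $16.47
Medicare tax: $1,217.62 × 0.021 = $25.57
State disability insurance: $1,217.62 × 0.0088 = $10.72
State unemployment insurance (employee share): $1,217.62 × 0.0014 = $1.70
Health insurance premium: $32.33
Vision insurance premium: $103.49
Total deductions = $44.61 + $75.04 + $230.57 + $71.15 + $16.47 + $25.57 + $10.72 + $1.70 + $32.33 + $103.49 = $611.65
Net pay = $1,217.62 − $611.65 = $605.97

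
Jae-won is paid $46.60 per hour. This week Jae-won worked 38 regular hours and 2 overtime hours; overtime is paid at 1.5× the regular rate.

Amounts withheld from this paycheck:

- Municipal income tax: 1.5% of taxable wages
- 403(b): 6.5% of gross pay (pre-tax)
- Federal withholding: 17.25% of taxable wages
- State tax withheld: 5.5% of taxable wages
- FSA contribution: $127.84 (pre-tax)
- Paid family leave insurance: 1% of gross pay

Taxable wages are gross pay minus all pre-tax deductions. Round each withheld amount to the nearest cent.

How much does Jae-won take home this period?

Regular pay: 38 × $46.60 = $1,770.80
Overtime pay: 2 × $46.60 × 1.5 = $139.80
Gross pay = $1,770.80 + $139.80 = $1,910.60
FSA contribution: $127.84
403(b): $1,910.60 × 0.065 = $124.19
Pre-tax total = $127.84 + $124.19 = $252.03
Taxable wages = $1,910.60 − $252.03 = $1,658.57
State tax withheld: $1,658.57 × 0.055 = $91.22
Municipal income tax: $1,658.57 × 0.015 = $24.88
Federal withholding: $1,658.57 × 0.1725 = $286.10
Paid family leave insurance: $1,910.60 × 0.01 = $19.11
Total deductions = $127.84 + $124.19 + $91.22 + $24.88 + $286.10 + $19.11 = $673.34
Net pay = $1,910.60 − $673.34 = $1,237.26

$1,237.26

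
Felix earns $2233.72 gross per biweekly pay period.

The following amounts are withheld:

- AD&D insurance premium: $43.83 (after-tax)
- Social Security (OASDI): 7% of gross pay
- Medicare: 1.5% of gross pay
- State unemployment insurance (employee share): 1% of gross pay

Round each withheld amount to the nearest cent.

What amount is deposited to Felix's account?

$1977.68

Medicare: $2233.72 × 0.015 = $33.51
State unemployment insurance (employee share): $2233.72 × 0.01 = $22.34
Social Security (OASDI): $2233.72 × 0.07 = $156.36
AD&D insurance premium: $43.83
Total deductions = $33.51 + $22.34 + $156.36 + $43.83 = $256.04
Net pay = $2233.72 − $256.04 = $1977.68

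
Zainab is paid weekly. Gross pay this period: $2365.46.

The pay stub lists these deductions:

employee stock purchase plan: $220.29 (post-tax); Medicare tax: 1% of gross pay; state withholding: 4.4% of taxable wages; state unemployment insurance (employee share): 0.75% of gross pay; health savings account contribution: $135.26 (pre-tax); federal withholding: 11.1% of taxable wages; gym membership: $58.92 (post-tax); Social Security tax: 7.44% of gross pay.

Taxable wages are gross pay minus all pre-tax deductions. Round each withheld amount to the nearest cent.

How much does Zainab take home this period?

$1387.93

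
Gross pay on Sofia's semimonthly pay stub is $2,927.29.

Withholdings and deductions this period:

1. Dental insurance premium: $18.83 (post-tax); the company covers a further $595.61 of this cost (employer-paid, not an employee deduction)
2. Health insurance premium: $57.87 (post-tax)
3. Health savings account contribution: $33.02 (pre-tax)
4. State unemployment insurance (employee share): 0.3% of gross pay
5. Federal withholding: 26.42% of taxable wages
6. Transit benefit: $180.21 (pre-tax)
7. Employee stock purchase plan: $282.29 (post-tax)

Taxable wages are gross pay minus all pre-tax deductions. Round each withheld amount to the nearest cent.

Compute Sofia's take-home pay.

Transit benefit: $180.21
Health savings account contribution: $33.02
Pre-tax total = $180.21 + $33.02 = $213.23
Taxable wages = $2,927.29 − $213.23 = $2,714.06
Federal withholding: $2,714.06 × 0.2642 = $717.05
State unemployment insurance (employee share): $2,927.29 × 0.003 = $8.78
Dental insurance premium: $18.83
Health insurance premium: $57.87
Employee stock purchase plan: $282.29
(Employer's $595.61 toward dental insurance premium is not withheld from the employee.)
Total deductions = $180.21 + $33.02 + $717.05 + $8.78 + $18.83 + $57.87 + $282.29 = $1,298.05
Net pay = $2,927.29 − $1,298.05 = $1,629.24

$1,629.24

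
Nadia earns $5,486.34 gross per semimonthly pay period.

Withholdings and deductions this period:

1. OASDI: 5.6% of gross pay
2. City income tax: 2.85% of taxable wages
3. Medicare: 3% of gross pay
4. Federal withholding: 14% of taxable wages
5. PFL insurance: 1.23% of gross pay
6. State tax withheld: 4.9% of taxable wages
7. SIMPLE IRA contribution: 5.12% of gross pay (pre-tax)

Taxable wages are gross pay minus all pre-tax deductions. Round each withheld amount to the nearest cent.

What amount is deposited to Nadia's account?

$3,533.94

SIMPLE IRA contribution: $5,486.34 × 0.0512 = $280.90
Taxable wages = $5,486.34 − $280.90 = $5,205.44
Federal withholding: $5,205.44 × 0.14 = $728.76
City income tax: $5,205.44 × 0.0285 = $148.36
State tax withheld: $5,205.44 × 0.049 = $255.07
OASDI: $5,486.34 × 0.056 = $307.24
PFL insurance: $5,486.34 × 0.0123 = $67.48
Medicare: $5,486.34 × 0.03 = $164.59
Total deductions = $280.90 + $728.76 + $148.36 + $255.07 + $307.24 + $67.48 + $164.59 = $1,952.40
Net pay = $5,486.34 − $1,952.40 = $3,533.94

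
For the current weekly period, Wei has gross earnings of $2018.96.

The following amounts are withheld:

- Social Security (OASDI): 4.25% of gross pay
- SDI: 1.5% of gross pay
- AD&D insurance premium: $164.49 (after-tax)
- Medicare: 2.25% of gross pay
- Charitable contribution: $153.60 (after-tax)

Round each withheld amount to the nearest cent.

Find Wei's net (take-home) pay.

$1539.35

Social Security (OASDI): $2018.96 × 0.0425 = $85.81
Medicare: $2018.96 × 0.0225 = $45.43
SDI: $2018.96 × 0.015 = $30.28
Charitable contribution: $153.60
AD&D insurance premium: $164.49
Total deductions = $85.81 + $45.43 + $30.28 + $153.60 + $164.49 = $479.61
Net pay = $2018.96 − $479.61 = $1539.35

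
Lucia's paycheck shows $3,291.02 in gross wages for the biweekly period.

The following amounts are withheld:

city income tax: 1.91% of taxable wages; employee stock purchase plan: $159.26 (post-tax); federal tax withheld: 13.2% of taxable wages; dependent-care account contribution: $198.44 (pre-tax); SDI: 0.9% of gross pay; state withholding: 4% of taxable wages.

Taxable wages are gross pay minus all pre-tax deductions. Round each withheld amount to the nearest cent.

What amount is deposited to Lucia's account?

$2,312.71

Dependent-care account contribution: $198.44
Taxable wages = $3,291.02 − $198.44 = $3,092.58
City income tax: $3,092.58 × 0.0191 = $59.07
State withholding: $3,092.58 × 0.04 = $123.70
Federal tax withheld: $3,092.58 × 0.132 = $408.22
SDI: $3,291.02 × 0.009 = $29.62
Employee stock purchase plan: $159.26
Total deductions = $198.44 + $59.07 + $123.70 + $408.22 + $29.62 + $159.26 = $978.31
Net pay = $3,291.02 − $978.31 = $2,312.71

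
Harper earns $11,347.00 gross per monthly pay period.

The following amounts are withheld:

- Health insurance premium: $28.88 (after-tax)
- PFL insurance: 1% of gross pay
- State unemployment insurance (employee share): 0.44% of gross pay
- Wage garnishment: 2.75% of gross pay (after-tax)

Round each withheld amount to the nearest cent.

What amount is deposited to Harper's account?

$10,842.68

State unemployment insurance (employee share): $11,347.00 × 0.0044 = $49.93
PFL insurance: $11,347.00 × 0.01 = $113.47
Wage garnishment: $11,347.00 × 0.0275 = $312.04
Health insurance premium: $28.88
Total deductions = $49.93 + $113.47 + $312.04 + $28.88 = $504.32
Net pay = $11,347.00 − $504.32 = $10,842.68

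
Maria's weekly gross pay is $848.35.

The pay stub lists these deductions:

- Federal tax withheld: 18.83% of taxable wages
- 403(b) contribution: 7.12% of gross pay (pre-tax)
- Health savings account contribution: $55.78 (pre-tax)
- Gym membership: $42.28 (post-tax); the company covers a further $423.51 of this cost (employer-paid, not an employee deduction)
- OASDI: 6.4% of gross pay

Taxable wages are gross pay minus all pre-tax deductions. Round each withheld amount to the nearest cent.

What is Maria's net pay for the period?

403(b) contribution: $848.35 × 0.0712 = $60.40
Health savings account contribution: $55.78
Pre-tax total = $60.40 + $55.78 = $116.18
Taxable wages = $848.35 − $116.18 = $732.17
Federal tax withheld: $732.17 × 0.1883 = $137.87
OASDI: $848.35 × 0.064 = $54.29
Gym membership: $42.28
(Employer's $423.51 toward gym membership is not withheld from the employee.)
Total deductions = $60.40 + $55.78 + $137.87 + $54.29 + $42.28 = $350.62
Net pay = $848.35 − $350.62 = $497.73

$497.73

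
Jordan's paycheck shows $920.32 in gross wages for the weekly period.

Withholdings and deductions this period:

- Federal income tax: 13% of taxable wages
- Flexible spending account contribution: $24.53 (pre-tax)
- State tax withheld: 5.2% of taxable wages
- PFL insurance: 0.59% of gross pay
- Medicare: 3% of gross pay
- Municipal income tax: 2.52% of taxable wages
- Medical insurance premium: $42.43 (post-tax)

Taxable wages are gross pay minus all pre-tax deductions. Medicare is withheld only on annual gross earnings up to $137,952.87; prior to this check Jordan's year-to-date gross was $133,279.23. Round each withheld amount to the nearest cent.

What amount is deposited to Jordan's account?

$634.72

Flexible spending account contribution: $24.53
Taxable wages = $920.32 − $24.53 = $895.79
Municipal income tax: $895.79 × 0.0252 = $22.57
State tax withheld: $895.79 × 0.052 = $46.58
Federal income tax: $895.79 × 0.13 = $116.45
PFL insurance: $920.32 × 0.0059 = $5.43
Medicare: cap not yet reached, full $920.32 is subject → $920.32 × 0.03 = $27.61
Medical insurance premium: $42.43
Total deductions = $24.53 + $22.57 + $46.58 + $116.45 + $5.43 + $27.61 + $42.43 = $285.60
Net pay = $920.32 − $285.60 = $634.72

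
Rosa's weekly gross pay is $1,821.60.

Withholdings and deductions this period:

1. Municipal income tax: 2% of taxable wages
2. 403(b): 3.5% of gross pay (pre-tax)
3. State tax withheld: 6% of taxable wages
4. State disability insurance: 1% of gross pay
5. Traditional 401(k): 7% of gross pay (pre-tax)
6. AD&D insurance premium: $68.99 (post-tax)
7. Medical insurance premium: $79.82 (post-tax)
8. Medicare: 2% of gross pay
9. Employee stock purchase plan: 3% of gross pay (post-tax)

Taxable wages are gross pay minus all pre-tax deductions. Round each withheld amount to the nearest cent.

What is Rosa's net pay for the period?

$1,241.79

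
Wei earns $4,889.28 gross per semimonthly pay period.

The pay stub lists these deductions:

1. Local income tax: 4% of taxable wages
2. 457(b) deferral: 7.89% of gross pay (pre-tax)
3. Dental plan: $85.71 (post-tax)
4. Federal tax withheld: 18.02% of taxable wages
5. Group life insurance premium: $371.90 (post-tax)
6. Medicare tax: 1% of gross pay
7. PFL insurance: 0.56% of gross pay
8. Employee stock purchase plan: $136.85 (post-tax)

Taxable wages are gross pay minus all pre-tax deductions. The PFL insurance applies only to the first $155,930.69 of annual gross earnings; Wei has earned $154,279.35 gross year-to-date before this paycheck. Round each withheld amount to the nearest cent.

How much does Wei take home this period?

$2,859.25

457(b) deferral: $4,889.28 × 0.0789 = $385.76
Taxable wages = $4,889.28 − $385.76 = $4,503.52
Local income tax: $4,503.52 × 0.04 = $180.14
Federal tax withheld: $4,503.52 × 0.1802 = $811.53
PFL insurance: only $155,930.69 − $154,279.35 = $1,651.34 of this check is subject → $1,651.34 × 0.0056 = $9.25
Medicare tax: $4,889.28 × 0.01 = $48.89
Group life insurance premium: $371.90
Employee stock purchase plan: $136.85
Dental plan: $85.71
Total deductions = $385.76 + $180.14 + $811.53 + $9.25 + $48.89 + $371.90 + $136.85 + $85.71 = $2,030.03
Net pay = $4,889.28 − $2,030.03 = $2,859.25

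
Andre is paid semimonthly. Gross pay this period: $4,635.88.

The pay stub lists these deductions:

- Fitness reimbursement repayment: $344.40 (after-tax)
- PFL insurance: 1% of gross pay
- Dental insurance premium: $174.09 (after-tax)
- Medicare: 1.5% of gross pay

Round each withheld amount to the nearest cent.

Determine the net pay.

$4,001.49

PFL insurance: $4,635.88 × 0.01 = $46.36
Medicare: $4,635.88 × 0.015 = $69.54
Fitness reimbursement repayment: $344.40
Dental insurance premium: $174.09
Total deductions = $46.36 + $69.54 + $344.40 + $174.09 = $634.39
Net pay = $4,635.88 − $634.39 = $4,001.49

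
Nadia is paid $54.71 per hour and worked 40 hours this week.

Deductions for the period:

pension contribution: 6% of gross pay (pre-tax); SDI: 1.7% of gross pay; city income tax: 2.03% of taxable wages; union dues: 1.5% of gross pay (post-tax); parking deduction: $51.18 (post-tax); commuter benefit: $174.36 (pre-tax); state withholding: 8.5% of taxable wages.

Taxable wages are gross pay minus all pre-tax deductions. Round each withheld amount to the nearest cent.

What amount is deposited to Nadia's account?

$1,563.28

Gross pay: 40 × $54.71 = $2,188.40
Commuter benefit: $174.36
Pension contribution: $2,188.40 × 0.06 = $131.30
Pre-tax total = $174.36 + $131.30 = $305.66
Taxable wages = $2,188.40 − $305.66 = $1,882.74
State withholding: $1,882.74 × 0.085 = $160.03
City income tax: $1,882.74 × 0.0203 = $38.22
SDI: $2,188.40 × 0.017 = $37.20
Union dues: $2,188.40 × 0.015 = $32.83
Parking deduction: $51.18
Total deductions = $174.36 + $131.30 + $160.03 + $38.22 + $37.20 + $32.83 + $51.18 = $625.12
Net pay = $2,188.40 − $625.12 = $1,563.28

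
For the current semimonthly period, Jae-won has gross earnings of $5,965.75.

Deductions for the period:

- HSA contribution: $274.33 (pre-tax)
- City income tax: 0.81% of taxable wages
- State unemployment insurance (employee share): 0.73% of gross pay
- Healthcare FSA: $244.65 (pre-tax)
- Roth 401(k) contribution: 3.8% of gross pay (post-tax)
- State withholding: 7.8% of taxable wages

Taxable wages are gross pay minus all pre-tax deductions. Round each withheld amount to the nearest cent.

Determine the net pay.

$4,707.55

HSA contribution: $274.33
Healthcare FSA: $244.65
Pre-tax total = $274.33 + $244.65 = $518.98
Taxable wages = $5,965.75 − $518.98 = $5,446.77
State withholding: $5,446.77 × 0.078 = $424.85
City income tax: $5,446.77 × 0.0081 = $44.12
State unemployment insurance (employee share): $5,965.75 × 0.0073 = $43.55
Roth 401(k) contribution: $5,965.75 × 0.038 = $226.70
Total deductions = $274.33 + $244.65 + $424.85 + $44.12 + $43.55 + $226.70 = $1,258.20
Net pay = $5,965.75 − $1,258.20 = $4,707.55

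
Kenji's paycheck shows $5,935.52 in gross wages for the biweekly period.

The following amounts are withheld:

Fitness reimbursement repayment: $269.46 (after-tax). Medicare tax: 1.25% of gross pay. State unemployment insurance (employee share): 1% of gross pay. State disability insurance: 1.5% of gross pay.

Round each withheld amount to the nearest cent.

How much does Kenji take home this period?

State disability insurance: $5,935.52 × 0.015 = $89.03
Medicare tax: $5,935.52 × 0.0125 = $74.19
State unemployment insurance (employee share): $5,935.52 × 0.01 = $59.36
Fitness reimbursement repayment: $269.46
Total deductions = $89.03 + $74.19 + $59.36 + $269.46 = $492.04
Net pay = $5,935.52 − $492.04 = $5,443.48

$5,443.48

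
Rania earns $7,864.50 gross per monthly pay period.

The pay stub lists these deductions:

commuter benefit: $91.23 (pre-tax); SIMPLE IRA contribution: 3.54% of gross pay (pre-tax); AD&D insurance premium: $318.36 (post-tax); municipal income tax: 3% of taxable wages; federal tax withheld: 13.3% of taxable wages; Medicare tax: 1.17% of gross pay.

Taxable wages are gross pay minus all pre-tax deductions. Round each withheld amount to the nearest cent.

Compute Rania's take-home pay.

SIMPLE IRA contribution: $7,864.50 × 0.0354 = $278.40
Commuter benefit: $91.23
Pre-tax total = $278.40 + $91.23 = $369.63
Taxable wages = $7,864.50 − $369.63 = $7,494.87
Municipal income tax: $7,494.87 × 0.03 = $224.85
Federal tax withheld: $7,494.87 × 0.133 = $996.82
Medicare tax: $7,864.50 × 0.0117 = $92.01
AD&D insurance premium: $318.36
Total deductions = $278.40 + $91.23 + $224.85 + $996.82 + $92.01 + $318.36 = $2,001.67
Net pay = $7,864.50 − $2,001.67 = $5,862.83

$5,862.83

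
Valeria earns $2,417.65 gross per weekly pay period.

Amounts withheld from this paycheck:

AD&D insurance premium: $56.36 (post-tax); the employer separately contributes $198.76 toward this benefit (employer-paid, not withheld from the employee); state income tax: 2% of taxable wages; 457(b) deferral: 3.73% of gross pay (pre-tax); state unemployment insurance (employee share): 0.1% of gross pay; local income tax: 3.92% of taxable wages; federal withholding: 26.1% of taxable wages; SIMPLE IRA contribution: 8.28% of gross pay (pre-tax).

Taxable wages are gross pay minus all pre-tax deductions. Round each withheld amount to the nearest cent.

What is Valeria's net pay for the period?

$1,387.35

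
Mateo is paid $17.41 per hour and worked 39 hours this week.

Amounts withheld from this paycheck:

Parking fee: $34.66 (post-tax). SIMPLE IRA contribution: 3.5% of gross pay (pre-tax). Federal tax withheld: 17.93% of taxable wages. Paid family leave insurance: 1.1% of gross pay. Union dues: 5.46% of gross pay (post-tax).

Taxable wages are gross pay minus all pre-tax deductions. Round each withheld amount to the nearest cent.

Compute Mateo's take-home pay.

$458.55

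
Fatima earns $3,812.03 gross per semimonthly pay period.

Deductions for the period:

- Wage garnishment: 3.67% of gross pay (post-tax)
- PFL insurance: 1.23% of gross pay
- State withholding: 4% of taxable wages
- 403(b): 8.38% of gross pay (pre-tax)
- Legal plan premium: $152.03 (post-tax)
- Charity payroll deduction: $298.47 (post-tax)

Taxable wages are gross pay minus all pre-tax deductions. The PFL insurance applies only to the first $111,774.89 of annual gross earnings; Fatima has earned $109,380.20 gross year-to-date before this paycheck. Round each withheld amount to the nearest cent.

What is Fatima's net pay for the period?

$2,733.03

403(b): $3,812.03 × 0.0838 = $319.45
Taxable wages = $3,812.03 − $319.45 = $3,492.58
State withholding: $3,492.58 × 0.04 = $139.70
PFL insurance: only $111,774.89 − $109,380.20 = $2,394.69 of this check is subject → $2,394.69 × 0.0123 = $29.45
Charity payroll deduction: $298.47
Legal plan premium: $152.03
Wage garnishment: $3,812.03 × 0.0367 = $139.90
Total deductions = $319.45 + $139.70 + $29.45 + $298.47 + $152.03 + $139.90 = $1,079.00
Net pay = $3,812.03 − $1,079.00 = $2,733.03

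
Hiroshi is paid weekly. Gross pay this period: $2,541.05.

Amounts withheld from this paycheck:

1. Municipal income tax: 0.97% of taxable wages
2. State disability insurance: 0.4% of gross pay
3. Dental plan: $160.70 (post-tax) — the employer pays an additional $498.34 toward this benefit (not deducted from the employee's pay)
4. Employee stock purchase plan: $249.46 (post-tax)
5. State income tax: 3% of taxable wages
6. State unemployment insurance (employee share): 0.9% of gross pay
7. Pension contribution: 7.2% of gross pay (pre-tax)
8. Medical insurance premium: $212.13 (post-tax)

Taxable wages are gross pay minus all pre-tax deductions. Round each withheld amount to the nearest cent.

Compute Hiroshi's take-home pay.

Pension contribution: $2,541.05 × 0.072 = $182.96
Taxable wages = $2,541.05 − $182.96 = $2,358.09
Municipal income tax: $2,358.09 × 0.0097 = $22.87
State income tax: $2,358.09 × 0.03 = $70.74
State unemployment insurance (employee share): $2,541.05 × 0.009 = $22.87
State disability insurance: $2,541.05 × 0.004 = $10.16
Medical insurance premium: $212.13
Dental plan: $160.70
Employee stock purchase plan: $249.46
(Employer's $498.34 toward dental plan is not withheld from the employee.)
Total deductions = $182.96 + $22.87 + $70.74 + $22.87 + $10.16 + $212.13 + $160.70 + $249.46 = $931.89
Net pay = $2,541.05 − $931.89 = $1,609.16

$1,609.16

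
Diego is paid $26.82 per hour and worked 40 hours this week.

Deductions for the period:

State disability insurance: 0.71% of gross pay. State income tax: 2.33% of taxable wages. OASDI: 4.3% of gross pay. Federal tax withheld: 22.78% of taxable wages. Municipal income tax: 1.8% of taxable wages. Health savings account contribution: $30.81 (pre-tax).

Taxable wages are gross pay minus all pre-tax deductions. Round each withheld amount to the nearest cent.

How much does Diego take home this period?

Gross pay: 40 × $26.82 = $1072.80
Health savings account contribution: $30.81
Taxable wages = $1072.80 − $30.81 = $1041.99
Municipal income tax: $1041.99 × 0.018 = $18.76
State income tax: $1041.99 × 0.0233 = $24.28
Federal tax withheld: $1041.99 × 0.2278 = $237.37
State disability insurance: $1072.80 × 0.0071 = $7.62
OASDI: $1072.80 × 0.043 = $46.13
Total deductions = $30.81 + $18.76 + $24.28 + $237.37 + $7.62 + $46.13 = $364.97
Net pay = $1072.80 − $364.97 = $707.83

$707.83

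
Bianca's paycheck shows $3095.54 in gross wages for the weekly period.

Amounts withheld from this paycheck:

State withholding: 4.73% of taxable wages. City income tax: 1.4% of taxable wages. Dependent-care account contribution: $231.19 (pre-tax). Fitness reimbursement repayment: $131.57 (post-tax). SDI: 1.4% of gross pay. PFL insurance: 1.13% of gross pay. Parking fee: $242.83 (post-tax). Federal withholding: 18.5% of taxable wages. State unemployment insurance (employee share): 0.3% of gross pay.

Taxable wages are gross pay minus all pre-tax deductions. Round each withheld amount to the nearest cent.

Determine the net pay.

$1696.86

Dependent-care account contribution: $231.19
Taxable wages = $3095.54 − $231.19 = $2864.35
State withholding: $2864.35 × 0.0473 = $135.48
Federal withholding: $2864.35 × 0.185 = $529.90
City income tax: $2864.35 × 0.014 = $40.10
State unemployment insurance (employee share): $3095.54 × 0.003 = $9.29
SDI: $3095.54 × 0.014 = $43.34
PFL insurance: $3095.54 × 0.0113 = $34.98
Fitness reimbursement repayment: $131.57
Parking fee: $242.83
Total deductions = $231.19 + $135.48 + $529.90 + $40.10 + $9.29 + $43.34 + $34.98 + $131.57 + $242.83 = $1398.68
Net pay = $3095.54 − $1398.68 = $1696.86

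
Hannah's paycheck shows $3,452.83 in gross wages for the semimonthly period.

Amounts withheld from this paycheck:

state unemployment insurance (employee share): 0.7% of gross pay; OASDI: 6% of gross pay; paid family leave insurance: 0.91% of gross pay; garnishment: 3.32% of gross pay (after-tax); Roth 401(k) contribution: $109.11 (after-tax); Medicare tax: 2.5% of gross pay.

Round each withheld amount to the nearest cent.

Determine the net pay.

Paid family leave insurance: $3,452.83 × 0.0091 = $31.42
OASDI: $3,452.83 × 0.06 = $207.17
State unemployment insurance (employee share): $3,452.83 × 0.007 = $24.17
Medicare tax: $3,452.83 × 0.025 = $86.32
Roth 401(k) contribution: $109.11
Garnishment: $3,452.83 × 0.0332 = $114.63
Total deductions = $31.42 + $207.17 + $24.17 + $86.32 + $109.11 + $114.63 = $572.82
Net pay = $3,452.83 − $572.82 = $2,880.01

$2,880.01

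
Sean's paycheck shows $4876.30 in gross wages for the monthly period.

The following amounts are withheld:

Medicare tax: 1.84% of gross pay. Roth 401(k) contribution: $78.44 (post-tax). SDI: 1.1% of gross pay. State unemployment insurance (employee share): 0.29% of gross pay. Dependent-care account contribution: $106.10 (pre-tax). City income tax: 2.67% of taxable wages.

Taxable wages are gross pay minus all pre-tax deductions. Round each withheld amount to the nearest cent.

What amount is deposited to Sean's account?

$4406.90

Dependent-care account contribution: $106.10
Taxable wages = $4876.30 − $106.10 = $4770.20
City income tax: $4770.20 × 0.0267 = $127.36
Medicare tax: $4876.30 × 0.0184 = $89.72
SDI: $4876.30 × 0.011 = $53.64
State unemployment insurance (employee share): $4876.30 × 0.0029 = $14.14
Roth 401(k) contribution: $78.44
Total deductions = $106.10 + $127.36 + $89.72 + $53.64 + $14.14 + $78.44 = $469.40
Net pay = $4876.30 − $469.40 = $4406.90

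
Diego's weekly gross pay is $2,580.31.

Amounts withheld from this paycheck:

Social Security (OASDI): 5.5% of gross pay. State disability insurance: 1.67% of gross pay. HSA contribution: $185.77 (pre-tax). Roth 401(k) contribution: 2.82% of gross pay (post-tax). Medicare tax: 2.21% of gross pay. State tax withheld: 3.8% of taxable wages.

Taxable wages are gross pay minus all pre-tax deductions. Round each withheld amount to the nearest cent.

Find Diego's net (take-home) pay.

HSA contribution: $185.77
Taxable wages = $2,580.31 − $185.77 = $2,394.54
State tax withheld: $2,394.54 × 0.038 = $90.99
Medicare tax: $2,580.31 × 0.0221 = $57.02
State disability insurance: $2,580.31 × 0.0167 = $43.09
Social Security (OASDI): $2,580.31 × 0.055 = $141.92
Roth 401(k) contribution: $2,580.31 × 0.0282 = $72.76
Total deductions = $185.77 + $90.99 + $57.02 + $43.09 + $141.92 + $72.76 = $591.55
Net pay = $2,580.31 − $591.55 = $1,988.76

$1,988.76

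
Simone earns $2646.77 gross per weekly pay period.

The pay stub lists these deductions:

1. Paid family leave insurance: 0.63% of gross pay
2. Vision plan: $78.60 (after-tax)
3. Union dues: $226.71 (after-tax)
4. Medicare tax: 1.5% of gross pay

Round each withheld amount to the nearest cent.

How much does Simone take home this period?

$2285.09

Paid family leave insurance: $2646.77 × 0.0063 = $16.67
Medicare tax: $2646.77 × 0.015 = $39.70
Union dues: $226.71
Vision plan: $78.60
Total deductions = $16.67 + $39.70 + $226.71 + $78.60 = $361.68
Net pay = $2646.77 − $361.68 = $2285.09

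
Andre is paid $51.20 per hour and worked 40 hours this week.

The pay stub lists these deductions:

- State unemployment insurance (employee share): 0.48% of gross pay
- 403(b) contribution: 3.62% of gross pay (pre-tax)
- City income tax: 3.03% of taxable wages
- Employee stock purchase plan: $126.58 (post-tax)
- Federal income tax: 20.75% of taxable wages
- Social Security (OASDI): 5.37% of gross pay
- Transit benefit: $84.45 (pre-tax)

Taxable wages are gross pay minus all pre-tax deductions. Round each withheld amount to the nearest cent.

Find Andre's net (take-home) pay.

$1,193.72

Gross pay: 40 × $51.20 = $2,048.00
403(b) contribution: $2,048.00 × 0.0362 = $74.14
Transit benefit: $84.45
Pre-tax total = $74.14 + $84.45 = $158.59
Taxable wages = $2,048.00 − $158.59 = $1,889.41
City income tax: $1,889.41 × 0.0303 = $57.25
Federal income tax: $1,889.41 × 0.2075 = $392.05
Social Security (OASDI): $2,048.00 × 0.0537 = $109.98
State unemployment insurance (employee share): $2,048.00 × 0.0048 = $9.83
Employee stock purchase plan: $126.58
Total deductions = $74.14 + $84.45 + $57.25 + $392.05 + $109.98 + $9.83 + $126.58 = $854.28
Net pay = $2,048.00 − $854.28 = $1,193.72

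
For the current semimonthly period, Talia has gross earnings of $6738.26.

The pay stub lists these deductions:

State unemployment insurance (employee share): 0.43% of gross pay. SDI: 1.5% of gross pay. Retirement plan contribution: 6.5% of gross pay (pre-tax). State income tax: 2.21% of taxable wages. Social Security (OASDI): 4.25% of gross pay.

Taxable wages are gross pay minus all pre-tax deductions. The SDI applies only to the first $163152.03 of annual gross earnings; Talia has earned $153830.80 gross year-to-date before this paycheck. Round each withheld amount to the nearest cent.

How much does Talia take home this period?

$5744.61

Retirement plan contribution: $6738.26 × 0.065 = $437.99
Taxable wages = $6738.26 − $437.99 = $6300.27
State income tax: $6300.27 × 0.0221 = $139.24
State unemployment insurance (employee share): $6738.26 × 0.0043 = $28.97
SDI: cap not yet reached, full $6738.26 is subject → $6738.26 × 0.015 = $101.07
Social Security (OASDI): $6738.26 × 0.0425 = $286.38
Total deductions = $437.99 + $139.24 + $28.97 + $101.07 + $286.38 = $993.65
Net pay = $6738.26 − $993.65 = $5744.61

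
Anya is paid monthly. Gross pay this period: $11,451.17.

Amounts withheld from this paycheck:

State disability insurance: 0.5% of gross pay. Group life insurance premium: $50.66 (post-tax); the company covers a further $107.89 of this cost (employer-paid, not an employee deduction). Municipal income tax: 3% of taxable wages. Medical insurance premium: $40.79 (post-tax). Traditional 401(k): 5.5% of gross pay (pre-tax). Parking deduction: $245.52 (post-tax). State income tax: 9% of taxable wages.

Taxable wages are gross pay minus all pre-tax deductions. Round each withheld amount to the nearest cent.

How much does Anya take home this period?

$9,128.57

Traditional 401(k): $11,451.17 × 0.055 = $629.81
Taxable wages = $11,451.17 − $629.81 = $10,821.36
State income tax: $10,821.36 × 0.09 = $973.92
Municipal income tax: $10,821.36 × 0.03 = $324.64
State disability insurance: $11,451.17 × 0.005 = $57.26
Medical insurance premium: $40.79
Group life insurance premium: $50.66
Parking deduction: $245.52
(Employer's $107.89 toward group life insurance premium is not withheld from the employee.)
Total deductions = $629.81 + $973.92 + $324.64 + $57.26 + $40.79 + $50.66 + $245.52 = $2,322.60
Net pay = $11,451.17 − $2,322.60 = $9,128.57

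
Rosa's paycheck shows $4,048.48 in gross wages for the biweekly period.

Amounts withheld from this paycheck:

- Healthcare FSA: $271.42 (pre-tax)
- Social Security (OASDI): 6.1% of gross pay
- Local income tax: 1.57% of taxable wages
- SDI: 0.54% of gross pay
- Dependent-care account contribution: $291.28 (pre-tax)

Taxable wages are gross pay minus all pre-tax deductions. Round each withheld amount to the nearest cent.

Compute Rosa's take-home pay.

Dependent-care account contribution: $291.28
Healthcare FSA: $271.42
Pre-tax total = $291.28 + $271.42 = $562.70
Taxable wages = $4,048.48 − $562.70 = $3,485.78
Local income tax: $3,485.78 × 0.0157 = $54.73
SDI: $4,048.48 × 0.0054 = $21.86
Social Security (OASDI): $4,048.48 × 0.061 = $246.96
Total deductions = $291.28 + $271.42 + $54.73 + $21.86 + $246.96 = $886.25
Net pay = $4,048.48 − $886.25 = $3,162.23

$3,162.23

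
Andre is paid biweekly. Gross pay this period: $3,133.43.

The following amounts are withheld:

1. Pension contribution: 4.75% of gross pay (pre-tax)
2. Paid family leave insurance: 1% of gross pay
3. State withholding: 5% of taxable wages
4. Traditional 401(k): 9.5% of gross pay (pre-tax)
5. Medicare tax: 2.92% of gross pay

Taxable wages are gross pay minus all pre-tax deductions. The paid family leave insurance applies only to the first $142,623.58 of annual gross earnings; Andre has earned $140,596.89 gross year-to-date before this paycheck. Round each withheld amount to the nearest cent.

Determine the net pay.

$2,440.79

Traditional 401(k): $3,133.43 × 0.095 = $297.68
Pension contribution: $3,133.43 × 0.0475 = $148.84
Pre-tax total = $297.68 + $148.84 = $446.52
Taxable wages = $3,133.43 − $446.52 = $2,686.91
State withholding: $2,686.91 × 0.05 = $134.35
Medicare tax: $3,133.43 × 0.0292 = $91.50
Paid family leave insurance: only $142,623.58 − $140,596.89 = $2,026.69 of this check is subject → $2,026.69 × 0.01 = $20.27
Total deductions = $297.68 + $148.84 + $134.35 + $91.50 + $20.27 = $692.64
Net pay = $3,133.43 − $692.64 = $2,440.79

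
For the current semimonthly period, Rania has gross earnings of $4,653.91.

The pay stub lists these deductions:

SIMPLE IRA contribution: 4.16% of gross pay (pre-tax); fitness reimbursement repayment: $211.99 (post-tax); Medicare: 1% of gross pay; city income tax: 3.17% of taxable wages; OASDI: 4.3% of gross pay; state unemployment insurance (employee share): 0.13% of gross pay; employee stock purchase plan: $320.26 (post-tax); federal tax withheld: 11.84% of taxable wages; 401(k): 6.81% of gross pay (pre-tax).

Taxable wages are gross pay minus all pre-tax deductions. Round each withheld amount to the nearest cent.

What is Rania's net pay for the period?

$2,736.49

SIMPLE IRA contribution: $4,653.91 × 0.0416 = $193.60
401(k): $4,653.91 × 0.0681 = $316.93
Pre-tax total = $193.60 + $316.93 = $510.53
Taxable wages = $4,653.91 − $510.53 = $4,143.38
Federal tax withheld: $4,143.38 × 0.1184 = $490.58
City income tax: $4,143.38 × 0.0317 = $131.35
State unemployment insurance (employee share): $4,653.91 × 0.0013 = $6.05
Medicare: $4,653.91 × 0.01 = $46.54
OASDI: $4,653.91 × 0.043 = $200.12
Fitness reimbursement repayment: $211.99
Employee stock purchase plan: $320.26
Total deductions = $193.60 + $316.93 + $490.58 + $131.35 + $6.05 + $46.54 + $200.12 + $211.99 + $320.26 = $1,917.42
Net pay = $4,653.91 − $1,917.42 = $2,736.49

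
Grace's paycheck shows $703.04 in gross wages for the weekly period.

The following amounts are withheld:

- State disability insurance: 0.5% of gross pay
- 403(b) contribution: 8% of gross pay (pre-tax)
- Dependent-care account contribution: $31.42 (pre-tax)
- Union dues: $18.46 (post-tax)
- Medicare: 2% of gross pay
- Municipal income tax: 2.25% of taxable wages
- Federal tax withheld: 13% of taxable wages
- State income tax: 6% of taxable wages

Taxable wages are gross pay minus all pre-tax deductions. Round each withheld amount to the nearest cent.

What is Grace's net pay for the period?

$448.57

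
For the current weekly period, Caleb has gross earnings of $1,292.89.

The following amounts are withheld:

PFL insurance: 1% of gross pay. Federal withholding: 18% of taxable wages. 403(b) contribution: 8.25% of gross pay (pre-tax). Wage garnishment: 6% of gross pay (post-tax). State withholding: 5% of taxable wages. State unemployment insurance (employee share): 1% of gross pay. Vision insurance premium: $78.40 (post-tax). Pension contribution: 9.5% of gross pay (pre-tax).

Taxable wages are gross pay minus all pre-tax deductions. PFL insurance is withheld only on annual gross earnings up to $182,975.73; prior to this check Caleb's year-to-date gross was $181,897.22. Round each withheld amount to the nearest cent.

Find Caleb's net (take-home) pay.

$639.14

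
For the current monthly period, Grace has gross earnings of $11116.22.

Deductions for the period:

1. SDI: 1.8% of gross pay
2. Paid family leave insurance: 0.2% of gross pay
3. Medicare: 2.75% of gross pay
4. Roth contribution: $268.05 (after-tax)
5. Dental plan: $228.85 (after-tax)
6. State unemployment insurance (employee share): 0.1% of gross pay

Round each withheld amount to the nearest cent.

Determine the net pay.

State unemployment insurance (employee share): $11116.22 × 0.001 = $11.12
Paid family leave insurance: $11116.22 × 0.002 = $22.23
SDI: $11116.22 × 0.018 = $200.09
Medicare: $11116.22 × 0.0275 = $305.70
Roth contribution: $268.05
Dental plan: $228.85
Total deductions = $11.12 + $22.23 + $200.09 + $305.70 + $268.05 + $228.85 = $1036.04
Net pay = $11116.22 − $1036.04 = $10080.18

$10080.18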